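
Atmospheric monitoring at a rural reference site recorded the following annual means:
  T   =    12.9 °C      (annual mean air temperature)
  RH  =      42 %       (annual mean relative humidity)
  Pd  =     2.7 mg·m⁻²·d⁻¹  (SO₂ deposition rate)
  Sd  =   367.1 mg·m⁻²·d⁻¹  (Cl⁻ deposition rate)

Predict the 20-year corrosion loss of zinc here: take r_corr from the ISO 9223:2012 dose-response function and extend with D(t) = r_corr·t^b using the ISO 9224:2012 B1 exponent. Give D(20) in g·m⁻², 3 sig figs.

zinc: f(T) = -0.071·(T−10) [T>10 °C] = -0.2059
  sulphur-dioxide contribution → 0.1122 μm/a
  chloride contribution → 2.124 μm/a
  total first-year rate 2.236 μm/a
Power-law: D(20) = r_corr · 20^0.813
  D(20) = 2.236 × 20^0.813 = 2.236 × 11.42 = 25.54 μm
  Mass loss = 25.54 μm × 7.14 g/cm³ = 182.3 g·m⁻²

D(20) = 182 g·m⁻²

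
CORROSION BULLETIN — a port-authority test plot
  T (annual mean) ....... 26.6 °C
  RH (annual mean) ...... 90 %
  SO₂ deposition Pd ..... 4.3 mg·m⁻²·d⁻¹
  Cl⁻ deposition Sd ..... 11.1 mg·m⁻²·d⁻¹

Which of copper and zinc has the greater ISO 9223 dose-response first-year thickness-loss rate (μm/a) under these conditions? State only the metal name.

copper

copper: f(T) = -0.080·(T−10) [T>10 °C] = -1.3280
  sulphur-dioxide contribution → 0.4153 μm/a
  chloride contribution → 1.846 μm/a
  total first-year rate 2.261 μm/a
zinc: temperature factor f = -0.071·(16.6) = -1.1786
  sulphur-dioxide contribution → 0.4736 μm/a
  chloride contribution → 1.36 μm/a
  total first-year rate 1.834 μm/a
Ordering by μm/a: copper (2.26) > zinc (1.83)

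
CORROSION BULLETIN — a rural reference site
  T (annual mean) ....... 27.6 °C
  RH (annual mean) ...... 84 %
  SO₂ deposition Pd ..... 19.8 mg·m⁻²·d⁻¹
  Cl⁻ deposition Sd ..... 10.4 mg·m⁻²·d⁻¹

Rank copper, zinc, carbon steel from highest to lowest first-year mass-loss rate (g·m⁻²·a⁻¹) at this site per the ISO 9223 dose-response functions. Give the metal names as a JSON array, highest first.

["carbon steel", "copper", "zinc"]

copper: temperature factor f = -0.080·(17.6) = -1.4080
  sulphur-dioxide contribution → 0.4002 μm/a
  chloride contribution → 1.535 μm/a
  ⇒ r_corr(copper) = 1.935 μm/a
  mass loss = 1.935 μm/a × 8.96 g/cm³ = 17.34 g·m⁻²·a⁻¹
zinc: temperature factor f = -0.071·(17.6) = -1.2496
  sulphur-dioxide contribution → 0.6555 μm/a
  chloride contribution → 1.36 μm/a
  total first-year rate 2.015 μm/a
  mass loss = 2.015 μm/a × 7.14 g/cm³ = 14.39 g·m⁻²·a⁻¹
carbon steel: f(T) = -0.054·(T−10) [T>10 °C] = -0.9504
  sulphur-dioxide contribution → 17.34 μm/a
  chloride contribution → 21.01 μm/a
  ⇒ r_corr(carbon steel) = 38.35 μm/a
  mass loss = 38.35 μm/a × 7.85 g/cm³ = 301.1 g·m⁻²·a⁻¹
Ordering by g·m⁻²·a⁻¹: carbon steel (301) > copper (17.3) > zinc (14.4)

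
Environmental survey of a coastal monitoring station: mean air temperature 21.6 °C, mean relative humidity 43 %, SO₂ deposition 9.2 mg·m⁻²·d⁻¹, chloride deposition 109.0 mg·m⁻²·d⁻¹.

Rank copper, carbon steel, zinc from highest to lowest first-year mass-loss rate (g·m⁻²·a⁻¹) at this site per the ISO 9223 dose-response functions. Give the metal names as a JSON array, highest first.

copper: T>10 °C ⇒ hinge -0.080·(21.6−10) = -0.9280
  SO₂ term: 0.0053·9.2^0.26·exp(0.059·43-0.9280) = 0.04717
  Sd branch = 0.01025·Sd^0.27·e^(0.036·RH+0.049·T) = 0.4929 μm/a
  sum: 0.04717 + 0.4929 → r_corr = 0.5401 μm/a
  mass loss = 0.5401 μm/a × 8.96 g/cm³ = 4.839 g·m⁻²·a⁻¹
carbon steel: temperature factor f = -0.054·(11.6) = -0.6264
  SO₂ term: 1.77·9.2^0.52·exp(0.02·43-0.6264) = 7.089
  Sd branch = 0.102·Sd^0.62·e^(0.033·RH+0.04·T) = 18.34 μm/a
  sum: 7.089 + 18.34 → r_corr = 25.42 μm/a
  mass loss = 25.42 μm/a × 7.85 g/cm³ = 199.6 g·m⁻²·a⁻¹
zinc: T>10 °C ⇒ hinge -0.071·(21.6−10) = -0.8236
  Pd branch = 0.0129·Pd^0.44·e^(0.046·RH+f) = 0.1086 μm/a
  Cl⁻ term: 0.0175·109.0^0.57·exp(0.008·43+0.085·21.6) = 2.245
  r_corr = 0.1086 + 2.245 = 2.353 μm/a
  mass loss = 2.353 μm/a × 7.14 g/cm³ = 16.8 g·m⁻²·a⁻¹
Ordering by g·m⁻²·a⁻¹: carbon steel (200) > zinc (16.8) > copper (4.84)

["carbon steel", "zinc", "copper"]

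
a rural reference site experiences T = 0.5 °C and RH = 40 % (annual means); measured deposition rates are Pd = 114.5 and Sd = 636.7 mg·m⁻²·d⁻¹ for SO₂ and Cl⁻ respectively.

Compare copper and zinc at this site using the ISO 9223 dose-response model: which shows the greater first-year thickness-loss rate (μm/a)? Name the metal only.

copper: temperature factor f = +0.126·(-9.5) = -1.1970
  sulphur-dioxide contribution → 0.05816 μm/a
  chloride contribution → 0.2534 μm/a
  ⇒ r_corr(copper) = 0.3116 μm/a
zinc: temperature factor f = +0.038·(-9.5) = -0.3610
  sulphur-dioxide contribution → 0.4558 μm/a
  chloride contribution → 0.997 μm/a
  total first-year rate 1.453 μm/a
Ordering by μm/a: zinc (1.45) > copper (0.312)

zinc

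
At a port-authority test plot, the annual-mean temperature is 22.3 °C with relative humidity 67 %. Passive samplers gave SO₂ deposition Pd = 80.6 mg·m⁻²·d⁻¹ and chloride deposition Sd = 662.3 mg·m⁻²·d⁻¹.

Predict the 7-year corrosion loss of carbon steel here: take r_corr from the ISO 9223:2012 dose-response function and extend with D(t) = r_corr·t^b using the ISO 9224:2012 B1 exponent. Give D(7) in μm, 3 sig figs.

D(7) = 447 μm

carbon steel: T>10 °C ⇒ hinge -0.054·(22.3−10) = -0.6642
  Pd branch = 1.77·Pd^0.52·e^(0.02·RH+f) = 34.1 μm/a
  Sd branch = 0.102·Sd^0.62·e^(0.033·RH+0.04·T) = 127.4 μm/a
  r_corr = 34.1 + 127.4 = 161.5 μm/a
ISO 9224: D(t) = r_corr · t^b with b = 0.523 (carbon steel, B1)
  D(7) = 161.5 × 7^0.523 = 161.5 × 2.767 = 446.9 μm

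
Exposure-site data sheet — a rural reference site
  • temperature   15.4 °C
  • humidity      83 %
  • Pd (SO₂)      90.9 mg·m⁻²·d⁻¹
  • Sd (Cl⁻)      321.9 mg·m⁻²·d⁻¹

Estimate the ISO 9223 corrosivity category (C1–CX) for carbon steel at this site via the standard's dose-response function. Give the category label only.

carbon steel: T>10 °C ⇒ hinge -0.054·(15.4−10) = -0.2916
  sulphur-dioxide contribution → 72.56 μm/a
  chloride contribution → 104.8 μm/a
  ⇒ r_corr(carbon steel) = 177.4 μm/a
ISO 9223 Table 2 (carbon steel): 80 < 177 ≤ 200 μm/a ⇒ C5

C5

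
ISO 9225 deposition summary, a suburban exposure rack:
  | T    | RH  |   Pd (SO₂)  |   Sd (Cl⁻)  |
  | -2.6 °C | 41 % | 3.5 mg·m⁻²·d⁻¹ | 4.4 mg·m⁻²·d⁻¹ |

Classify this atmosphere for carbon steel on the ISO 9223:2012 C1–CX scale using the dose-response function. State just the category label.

C2

carbon steel: T≤10 °C ⇒ hinge +0.150·(-2.6−10) = -1.8900
  SO₂ term: 1.77·3.5^0.52·exp(0.02·41-1.8900) = 1.165
  Cl⁻ term: 0.102·4.4^0.62·exp(0.033·41+0.04·-2.6) = 0.8912
  sum: 1.165 + 0.8912 → r_corr = 2.056 μm/a
Category bounds: 1.3…25 μm/a bracket r_corr ⇒ C2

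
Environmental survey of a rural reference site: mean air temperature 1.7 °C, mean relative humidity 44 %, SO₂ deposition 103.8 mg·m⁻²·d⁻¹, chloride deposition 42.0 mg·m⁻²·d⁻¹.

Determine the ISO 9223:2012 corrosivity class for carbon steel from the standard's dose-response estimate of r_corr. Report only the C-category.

carbon steel: f(T) = +0.150·(T−10) [T≤10 °C] = -1.2450
  SO₂ term: 1.77·103.8^0.52·exp(0.02·44-1.2450) = 13.74
  Cl⁻ term: 0.102·42.0^0.62·exp(0.033·44+0.04·1.7) = 4.733
  sum: 13.74 + 4.733 → r_corr = 18.47 μm/a
Category bounds: 1.3…25 μm/a bracket r_corr ⇒ C2

C2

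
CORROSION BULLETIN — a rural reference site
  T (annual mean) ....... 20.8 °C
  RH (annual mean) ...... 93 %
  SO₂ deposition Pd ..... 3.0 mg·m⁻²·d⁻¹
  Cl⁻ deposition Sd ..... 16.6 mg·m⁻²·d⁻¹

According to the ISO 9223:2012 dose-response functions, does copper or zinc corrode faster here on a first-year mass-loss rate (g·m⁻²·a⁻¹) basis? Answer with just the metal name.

copper: temperature factor f = -0.080·(10.8) = -0.8640
  SO₂ term: 0.0053·3.0^0.26·exp(0.059·93-0.8640) = 0.7179
  Sd branch = 0.01025·Sd^0.27·e^(0.036·RH+0.049·T) = 1.725 μm/a
  sum: 0.7179 + 1.725 → r_corr = 2.443 μm/a
  mass loss = 2.443 μm/a × 8.96 g/cm³ = 21.89 g·m⁻²·a⁻¹
zinc: T>10 °C ⇒ hinge -0.071·(20.8−10) = -0.7668
  SO₂ term: 0.0129·3.0^0.44·exp(0.046·93-0.7668) = 0.7005
  Cl⁻ term: 0.0175·16.6^0.57·exp(0.008·93+0.085·20.8) = 1.07
  r_corr = 0.7005 + 1.07 = 1.771 μm/a
  mass loss = 1.771 μm/a × 7.14 g/cm³ = 12.64 g·m⁻²·a⁻¹
Ordering by g·m⁻²·a⁻¹: copper (21.9) > zinc (12.6)

copper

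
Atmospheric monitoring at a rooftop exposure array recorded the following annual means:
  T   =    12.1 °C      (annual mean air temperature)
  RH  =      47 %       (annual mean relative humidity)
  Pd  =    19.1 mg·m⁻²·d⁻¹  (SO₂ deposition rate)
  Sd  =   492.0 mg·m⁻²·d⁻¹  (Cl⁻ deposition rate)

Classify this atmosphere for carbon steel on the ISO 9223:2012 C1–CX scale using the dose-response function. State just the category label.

C4

carbon steel: f(T) = -0.054·(T−10) [T>10 °C] = -0.1134
  SO₂ term: 1.77·19.1^0.52·exp(0.02·47-0.1134) = 18.75
  Cl⁻ term: 0.102·492.0^0.62·exp(0.033·47+0.04·12.1) = 36.43
  sum: 18.75 + 36.43 → r_corr = 55.18 μm/a
ISO 9223 Table 2 (carbon steel): 50 < 55.2 ≤ 80 μm/a ⇒ C4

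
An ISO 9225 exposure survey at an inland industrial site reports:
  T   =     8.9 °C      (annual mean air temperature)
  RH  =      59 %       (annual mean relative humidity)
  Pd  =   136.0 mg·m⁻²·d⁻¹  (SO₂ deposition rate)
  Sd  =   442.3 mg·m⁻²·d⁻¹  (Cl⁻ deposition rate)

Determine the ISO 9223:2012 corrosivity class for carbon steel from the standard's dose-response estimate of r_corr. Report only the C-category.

carbon steel: f(T) = +0.150·(T−10) [T≤10 °C] = -0.1650
  sulphur-dioxide contribution → 62.84 μm/a
  chloride contribution → 44.58 μm/a
  ⇒ r_corr(carbon steel) = 107.4 μm/a
107 μm/a falls in (80, 200] for carbon steel → category C5

C5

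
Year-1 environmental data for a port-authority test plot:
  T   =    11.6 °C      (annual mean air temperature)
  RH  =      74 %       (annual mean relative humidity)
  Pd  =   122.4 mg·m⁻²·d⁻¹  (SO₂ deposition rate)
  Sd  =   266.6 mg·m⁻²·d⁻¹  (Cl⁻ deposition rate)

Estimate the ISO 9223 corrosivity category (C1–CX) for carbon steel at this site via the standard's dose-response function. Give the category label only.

C5

carbon steel: T>10 °C ⇒ hinge -0.054·(11.6−10) = -0.0864
  SO₂ term: 1.77·122.4^0.52·exp(0.02·74-0.0864) = 86.87
  Sd branch = 0.102·Sd^0.62·e^(0.033·RH+0.04·T) = 59.52 μm/a
  sum: 86.87 + 59.52 → r_corr = 146.4 μm/a
146 μm/a falls in (80, 200] for carbon steel → category C5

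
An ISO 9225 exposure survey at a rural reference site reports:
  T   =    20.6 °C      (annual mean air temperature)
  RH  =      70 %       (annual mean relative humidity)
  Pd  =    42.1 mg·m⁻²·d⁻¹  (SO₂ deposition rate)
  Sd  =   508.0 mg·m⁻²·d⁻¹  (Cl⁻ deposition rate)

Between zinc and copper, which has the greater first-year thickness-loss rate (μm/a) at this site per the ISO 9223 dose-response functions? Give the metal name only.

zinc: temperature factor f = -0.071·(10.6) = -0.7526
  Pd branch = 0.0129·Pd^0.44·e^(0.046·RH+f) = 0.7886 μm/a
  Cl⁻ term: 0.0175·508.0^0.57·exp(0.008·70+0.085·20.6) = 6.152
  sum: 0.7886 + 6.152 → r_corr = 6.941 μm/a
copper: f(T) = -0.080·(T−10) [T>10 °C] = -0.8480
  SO₂ term: 0.0053·42.1^0.26·exp(0.059·70-0.8480) = 0.3732
  Cl⁻ term: 0.01025·508.0^0.27·exp(0.036·70+0.049·20.6) = 1.88
  sum: 0.3732 + 1.88 → r_corr = 2.253 μm/a
Ordering by μm/a: zinc (6.94) > copper (2.25)

zinc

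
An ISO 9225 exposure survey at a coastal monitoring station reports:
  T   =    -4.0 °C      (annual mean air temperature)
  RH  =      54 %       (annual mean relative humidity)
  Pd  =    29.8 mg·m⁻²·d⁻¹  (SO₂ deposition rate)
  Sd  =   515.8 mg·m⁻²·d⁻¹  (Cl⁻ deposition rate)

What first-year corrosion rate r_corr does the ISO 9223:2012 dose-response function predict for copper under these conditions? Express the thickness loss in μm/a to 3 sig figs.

r_corr = 0.371 μm/a

copper: f(T) = +0.126·(T−10) [T≤10 °C] = -1.7640
  SO₂ term: 0.0053·29.8^0.26·exp(0.059·54-1.7640) = 0.05311
  Cl⁻ term: 0.01025·515.8^0.27·exp(0.036·54+0.049·-4.0) = 0.3179
  r_corr = 0.05311 + 0.3179 = 0.371 μm/a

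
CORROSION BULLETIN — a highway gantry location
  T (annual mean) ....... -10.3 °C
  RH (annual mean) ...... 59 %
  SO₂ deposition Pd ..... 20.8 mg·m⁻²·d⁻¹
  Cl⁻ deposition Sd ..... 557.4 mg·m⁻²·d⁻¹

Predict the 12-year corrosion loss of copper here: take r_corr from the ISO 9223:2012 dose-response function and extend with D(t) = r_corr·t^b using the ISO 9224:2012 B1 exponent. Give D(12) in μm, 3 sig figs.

copper: temperature factor f = +0.126·(-20.3) = -2.5578
  SO₂ term: 0.0053·20.8^0.26·exp(0.059·59-2.5578) = 0.02937
  Sd branch = 0.01025·Sd^0.27·e^(0.036·RH+0.049·T) = 0.2854 μm/a
  sum: 0.02937 + 0.2854 → r_corr = 0.3148 μm/a
ISO 9224: D(t) = r_corr · t^b with b = 0.667 (copper, B1)
  D(12) = 0.3148 × 12^0.667 = 0.3148 × 5.246 = 1.651 μm

D(12) = 1.65 μm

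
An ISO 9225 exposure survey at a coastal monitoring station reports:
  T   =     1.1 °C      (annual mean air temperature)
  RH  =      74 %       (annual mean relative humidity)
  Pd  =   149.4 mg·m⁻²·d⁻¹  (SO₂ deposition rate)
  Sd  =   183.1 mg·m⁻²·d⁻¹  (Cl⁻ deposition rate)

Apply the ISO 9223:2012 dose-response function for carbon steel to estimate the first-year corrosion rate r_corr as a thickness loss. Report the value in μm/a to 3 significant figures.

carbon steel: f(T) = +0.150·(T−10) [T≤10 °C] = -1.3350
  Pd branch = 1.77·Pd^0.52·e^(0.02·RH+f) = 27.64 μm/a
  Cl⁻ term: 0.102·183.1^0.62·exp(0.033·74+0.04·1.1) = 30.98
  sum: 27.64 + 30.98 → r_corr = 58.63 μm/a

r_corr = 58.6 μm/a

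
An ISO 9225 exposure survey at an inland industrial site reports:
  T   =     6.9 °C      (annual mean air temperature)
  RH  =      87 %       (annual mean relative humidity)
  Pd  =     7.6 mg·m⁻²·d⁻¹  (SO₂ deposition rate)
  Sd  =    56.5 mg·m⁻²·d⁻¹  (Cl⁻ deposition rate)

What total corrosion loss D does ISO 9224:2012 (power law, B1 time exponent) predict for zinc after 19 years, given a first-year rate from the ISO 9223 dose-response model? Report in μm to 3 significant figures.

D(19) = 23.7 μm

zinc: f(T) = +0.038·(T−10) [T≤10 °C] = -0.1178
  sulphur-dioxide contribution → 1.531 μm/a
  chloride contribution → 0.6291 μm/a
  ⇒ r_corr(zinc) = 2.16 μm/a
Power-law: D(19) = r_corr · 19^0.813
  D(19) = 2.16 × 19^0.813 = 2.16 × 10.96 = 23.67 μm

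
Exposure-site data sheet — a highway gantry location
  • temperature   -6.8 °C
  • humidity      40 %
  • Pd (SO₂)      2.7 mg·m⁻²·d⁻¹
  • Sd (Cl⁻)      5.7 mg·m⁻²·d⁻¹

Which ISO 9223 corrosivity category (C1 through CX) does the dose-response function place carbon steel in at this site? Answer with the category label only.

carbon steel: f(T) = +0.150·(T−10) [T≤10 °C] = -2.5200
  SO₂ term: 1.77·2.7^0.52·exp(0.02·40-2.5200) = 0.5312
  Cl⁻ term: 0.102·5.7^0.62·exp(0.033·40+0.04·-6.8) = 0.8558
  sum: 0.5312 + 0.8558 → r_corr = 1.387 μm/a
ISO 9223 Table 2 (carbon steel): 1.3 < 1.39 ≤ 25 μm/a ⇒ C2

C2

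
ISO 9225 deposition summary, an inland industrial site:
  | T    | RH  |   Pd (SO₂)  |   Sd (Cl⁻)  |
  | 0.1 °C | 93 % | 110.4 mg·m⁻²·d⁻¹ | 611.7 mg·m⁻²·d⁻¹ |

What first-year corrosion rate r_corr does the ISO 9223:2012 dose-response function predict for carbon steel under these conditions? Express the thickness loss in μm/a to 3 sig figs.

r_corr = 147 μm/a

carbon steel: f(T) = +0.150·(T−10) [T≤10 °C] = -1.4850
  Pd branch = 1.77·Pd^0.52·e^(0.02·RH+f) = 29.73 μm/a
  Cl⁻ term: 0.102·611.7^0.62·exp(0.033·93+0.04·0.1) = 117.7
  sum: 29.73 + 117.7 → r_corr = 147.4 μm/a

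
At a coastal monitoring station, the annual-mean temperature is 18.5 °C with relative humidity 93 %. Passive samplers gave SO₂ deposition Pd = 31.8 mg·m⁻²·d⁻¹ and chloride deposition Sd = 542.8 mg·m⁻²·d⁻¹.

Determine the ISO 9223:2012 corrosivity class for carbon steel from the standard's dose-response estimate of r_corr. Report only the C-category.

CX

carbon steel: f(T) = -0.054·(T−10) [T>10 °C] = -0.4590
  SO₂ term: 1.77·31.8^0.52·exp(0.02·93-0.4590) = 43.42
  Sd branch = 0.102·Sd^0.62·e^(0.033·RH+0.04·T) = 228.2 μm/a
  r_corr = 43.42 + 228.2 = 271.6 μm/a
272 μm/a falls in (200, 700] for carbon steel → category CX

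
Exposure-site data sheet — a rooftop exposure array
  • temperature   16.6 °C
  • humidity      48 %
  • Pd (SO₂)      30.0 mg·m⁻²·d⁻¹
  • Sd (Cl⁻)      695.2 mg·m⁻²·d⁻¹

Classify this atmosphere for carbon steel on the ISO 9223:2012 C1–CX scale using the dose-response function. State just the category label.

C4

carbon steel: T>10 °C ⇒ hinge -0.054·(16.6−10) = -0.3564
  sulphur-dioxide contribution → 18.98 μm/a
  chloride contribution → 55.85 μm/a
  total first-year rate 74.82 μm/a
74.8 μm/a falls in (50, 80] for carbon steel → category C4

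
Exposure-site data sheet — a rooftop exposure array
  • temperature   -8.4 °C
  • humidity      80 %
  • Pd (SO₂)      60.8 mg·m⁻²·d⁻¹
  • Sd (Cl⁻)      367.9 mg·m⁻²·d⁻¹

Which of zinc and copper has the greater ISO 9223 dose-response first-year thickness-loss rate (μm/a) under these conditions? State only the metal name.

zinc: f(T) = +0.038·(T−10) [T≤10 °C] = -0.6992
  SO₂ term: 0.0129·60.8^0.44·exp(0.046·80-0.6992) = 1.549
  Cl⁻ term: 0.0175·367.9^0.57·exp(0.008·80+0.085·-8.4) = 0.4714
  sum: 1.549 + 0.4714 → r_corr = 2.02 μm/a
copper: f(T) = +0.126·(T−10) [T≤10 °C] = -2.3184
  Pd branch = 0.0053·Pd^0.26·e^(0.059·RH+f) = 0.1703 μm/a
  Sd branch = 0.01025·Sd^0.27·e^(0.036·RH+0.049·T) = 0.5963 μm/a
  sum: 0.1703 + 0.5963 → r_corr = 0.7666 μm/a
Ordering by μm/a: zinc (2.02) > copper (0.767)

zinc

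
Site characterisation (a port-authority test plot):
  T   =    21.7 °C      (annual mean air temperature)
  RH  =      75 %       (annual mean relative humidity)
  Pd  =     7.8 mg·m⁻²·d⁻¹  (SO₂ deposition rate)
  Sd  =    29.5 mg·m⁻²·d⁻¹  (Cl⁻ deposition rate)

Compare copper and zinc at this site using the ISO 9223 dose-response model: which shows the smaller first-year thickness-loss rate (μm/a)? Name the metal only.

copper

copper: temperature factor f = -0.080·(11.7) = -0.9360
  Pd branch = 0.0053·Pd^0.26·e^(0.059·RH+f) = 0.2961 μm/a
  Cl⁻ term: 0.01025·29.5^0.27·exp(0.036·75+0.049·21.7) = 1.101
  r_corr = 0.2961 + 1.101 = 1.398 μm/a
zinc: T>10 °C ⇒ hinge -0.071·(21.7−10) = -0.8307
  Pd branch = 0.0129·Pd^0.44·e^(0.046·RH+f) = 0.4372 μm/a
  Sd branch = 0.0175·Sd^0.57·e^(0.008·RH+0.085·T) = 1.388 μm/a
  sum: 0.4372 + 1.388 → r_corr = 1.825 μm/a
Ordering by μm/a: zinc (1.83) > copper (1.4)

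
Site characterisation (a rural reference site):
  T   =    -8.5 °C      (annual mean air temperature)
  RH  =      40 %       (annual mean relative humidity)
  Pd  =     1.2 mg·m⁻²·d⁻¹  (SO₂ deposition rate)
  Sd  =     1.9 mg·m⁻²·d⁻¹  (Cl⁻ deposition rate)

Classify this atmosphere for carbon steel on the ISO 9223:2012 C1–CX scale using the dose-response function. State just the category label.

C1

carbon steel: temperature factor f = +0.150·(-18.5) = -2.7750
  sulphur-dioxide contribution → 0.27 μm/a
  chloride contribution → 0.4046 μm/a
  ⇒ r_corr(carbon steel) = 0.6746 μm/a
0.675 μm/a falls in (0, 1.3] for carbon steel → category C1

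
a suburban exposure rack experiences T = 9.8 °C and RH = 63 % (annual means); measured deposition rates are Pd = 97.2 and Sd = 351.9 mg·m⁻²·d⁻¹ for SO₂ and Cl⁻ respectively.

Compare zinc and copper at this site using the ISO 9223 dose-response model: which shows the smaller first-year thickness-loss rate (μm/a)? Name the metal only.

copper

zinc: f(T) = +0.038·(T−10) [T≤10 °C] = -0.0076
  Pd branch = 0.0129·Pd^0.44·e^(0.046·RH+f) = 1.74 μm/a
  Sd branch = 0.0175·Sd^0.57·e^(0.008·RH+0.085·T) = 1.884 μm/a
  r_corr = 1.74 + 1.884 = 3.624 μm/a
copper: temperature factor f = +0.126·(-0.2) = -0.0252
  SO₂ term: 0.0053·97.2^0.26·exp(0.059·63-0.0252) = 0.6989
  Cl⁻ term: 0.01025·351.9^0.27·exp(0.036·63+0.049·9.8) = 0.7794
  r_corr = 0.6989 + 0.7794 = 1.478 μm/a
Ordering by μm/a: zinc (3.62) > copper (1.48)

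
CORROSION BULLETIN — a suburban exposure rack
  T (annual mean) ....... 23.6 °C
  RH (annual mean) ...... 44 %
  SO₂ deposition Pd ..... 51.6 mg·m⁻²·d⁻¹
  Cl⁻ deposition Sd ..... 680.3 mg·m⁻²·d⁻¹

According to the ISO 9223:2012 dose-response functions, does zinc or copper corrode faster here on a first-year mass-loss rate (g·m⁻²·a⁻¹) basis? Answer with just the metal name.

zinc: f(T) = -0.071·(T−10) [T>10 °C] = -0.9656
  SO₂ term: 0.0129·51.6^0.44·exp(0.046·44-0.9656) = 0.2108
  Cl⁻ term: 0.0175·680.3^0.57·exp(0.008·44+0.085·23.6) = 7.616
  r_corr = 0.2108 + 7.616 = 7.827 μm/a
  mass loss = 7.827 μm/a × 7.14 g/cm³ = 55.89 g·m⁻²·a⁻¹
copper: temperature factor f = -0.080·(13.6) = -1.0880
  SO₂ term: 0.0053·51.6^0.26·exp(0.059·44-1.0880) = 0.06675
  Cl⁻ term: 0.01025·680.3^0.27·exp(0.036·44+0.049·23.6) = 0.924
  sum: 0.06675 + 0.924 → r_corr = 0.9908 μm/a
  mass loss = 0.9908 μm/a × 8.96 g/cm³ = 8.878 g·m⁻²·a⁻¹
Ordering by g·m⁻²·a⁻¹: zinc (55.9) > copper (8.88)

zinc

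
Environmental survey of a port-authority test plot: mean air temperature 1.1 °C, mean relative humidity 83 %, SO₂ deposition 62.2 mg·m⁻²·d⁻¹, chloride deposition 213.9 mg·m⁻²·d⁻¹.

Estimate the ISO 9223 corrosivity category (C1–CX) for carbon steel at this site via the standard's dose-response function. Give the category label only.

C4

carbon steel: f(T) = +0.150·(T−10) [T≤10 °C] = -1.3350
  SO₂ term: 1.77·62.2^0.52·exp(0.02·83-1.3350) = 20.98
  Sd branch = 0.102·Sd^0.62·e^(0.033·RH+0.04·T) = 45.92 μm/a
  sum: 20.98 + 45.92 → r_corr = 66.9 μm/a
Category bounds: 50…80 μm/a bracket r_corr ⇒ C4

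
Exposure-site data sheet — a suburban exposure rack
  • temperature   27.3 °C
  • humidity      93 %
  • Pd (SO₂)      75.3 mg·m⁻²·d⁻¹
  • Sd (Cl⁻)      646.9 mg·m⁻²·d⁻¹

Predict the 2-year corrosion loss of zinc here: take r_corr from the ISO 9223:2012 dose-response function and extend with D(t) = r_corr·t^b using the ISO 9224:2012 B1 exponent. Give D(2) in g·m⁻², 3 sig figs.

D(2) = 211 g·m⁻²

zinc: f(T) = -0.071·(T−10) [T>10 °C] = -1.2283
  Pd branch = 0.0129·Pd^0.44·e^(0.046·RH+f) = 1.823 μm/a
  Sd branch = 0.0175·Sd^0.57·e^(0.008·RH+0.085·T) = 15 μm/a
  r_corr = 1.823 + 15 = 16.82 μm/a
Power-law: D(2) = r_corr · 2^0.813
  D(2) = 16.82 × 2^0.813 = 16.82 × 1.757 = 29.56 μm
  Mass loss = 29.56 μm × 7.14 g/cm³ = 211 g·m⁻²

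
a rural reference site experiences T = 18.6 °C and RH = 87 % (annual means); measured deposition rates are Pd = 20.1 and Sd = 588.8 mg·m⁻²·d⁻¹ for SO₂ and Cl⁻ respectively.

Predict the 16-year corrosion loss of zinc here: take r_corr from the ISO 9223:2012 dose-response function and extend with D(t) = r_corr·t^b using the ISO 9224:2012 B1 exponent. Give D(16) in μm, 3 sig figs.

zinc: f(T) = -0.071·(T−10) [T>10 °C] = -0.6106
  SO₂ term: 0.0129·20.1^0.44·exp(0.046·87-0.6106) = 1.435
  Sd branch = 0.0175·Sd^0.57·e^(0.008·RH+0.085·T) = 6.469 μm/a
  sum: 1.435 + 6.469 → r_corr = 7.904 μm/a
Power-law: D(16) = r_corr · 16^0.813
  D(16) = 7.904 × 16^0.813 = 7.904 × 9.527 = 75.3 μm

D(16) = 75.3 μm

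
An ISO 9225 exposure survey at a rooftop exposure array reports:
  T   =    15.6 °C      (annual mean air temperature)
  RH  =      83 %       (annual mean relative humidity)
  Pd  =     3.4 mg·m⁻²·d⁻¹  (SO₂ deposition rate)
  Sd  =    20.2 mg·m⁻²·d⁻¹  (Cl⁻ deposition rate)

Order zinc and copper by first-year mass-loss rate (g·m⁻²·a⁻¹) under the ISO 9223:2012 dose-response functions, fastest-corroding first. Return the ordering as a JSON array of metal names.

zinc: T>10 °C ⇒ hinge -0.071·(15.6−10) = -0.3976
  sulphur-dioxide contribution → 0.6759 μm/a
  chloride contribution → 0.7101 μm/a
  total first-year rate 1.386 μm/a
  mass loss = 1.386 μm/a × 7.14 g/cm³ = 9.896 g·m⁻²·a⁻¹
copper: f(T) = -0.080·(T−10) [T>10 °C] = -0.4480
  sulphur-dioxide contribution → 0.6232 μm/a
  chloride contribution → 0.9836 μm/a
  total first-year rate 1.607 μm/a
  mass loss = 1.607 μm/a × 8.96 g/cm³ = 14.4 g·m⁻²·a⁻¹
Ordering by g·m⁻²·a⁻¹: copper (14.4) > zinc (9.9)

["copper", "zinc"]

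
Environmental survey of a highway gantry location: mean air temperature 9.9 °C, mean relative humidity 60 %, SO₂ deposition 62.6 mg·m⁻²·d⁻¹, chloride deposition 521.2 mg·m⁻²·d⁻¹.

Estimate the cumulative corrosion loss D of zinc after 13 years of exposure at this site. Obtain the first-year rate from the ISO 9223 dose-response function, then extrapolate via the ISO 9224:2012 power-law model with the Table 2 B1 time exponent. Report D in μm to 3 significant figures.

zinc: temperature factor f = +0.038·(-0.1) = -0.0038
  Pd branch = 0.0129·Pd^0.44·e^(0.046·RH+f) = 1.253 μm/a
  Sd branch = 0.0175·Sd^0.57·e^(0.008·RH+0.085·T) = 2.321 μm/a
  r_corr = 1.253 + 2.321 = 3.574 μm/a
ISO 9224: D(t) = r_corr · t^b with b = 0.813 (zinc, B1)
  D(13) = 3.574 × 13^0.813 = 3.574 × 8.047 = 28.76 μm

D(13) = 28.8 μm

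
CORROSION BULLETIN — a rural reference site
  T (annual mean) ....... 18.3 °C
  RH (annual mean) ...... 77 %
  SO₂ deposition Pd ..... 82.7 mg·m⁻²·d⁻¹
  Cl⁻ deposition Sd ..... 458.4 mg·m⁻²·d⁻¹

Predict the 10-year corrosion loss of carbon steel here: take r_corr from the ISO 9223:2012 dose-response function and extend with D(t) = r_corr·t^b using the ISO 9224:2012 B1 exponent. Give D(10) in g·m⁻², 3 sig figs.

D(10) = 4.52e+03 g·m⁻²

carbon steel: T>10 °C ⇒ hinge -0.054·(18.3−10) = -0.4482
  SO₂ term: 1.77·82.7^0.52·exp(0.02·77-0.4482) = 52.39
  Cl⁻ term: 0.102·458.4^0.62·exp(0.033·77+0.04·18.3) = 120.2
  r_corr = 52.39 + 120.2 = 172.6 μm/a
ISO 9224: D(t) = r_corr · t^b with b = 0.523 (carbon steel, B1)
  D(10) = 172.6 × 10^0.523 = 172.6 × 3.334 = 575.6 μm
  Mass loss = 575.6 μm × 7.85 g/cm³ = 4518 g·m⁻²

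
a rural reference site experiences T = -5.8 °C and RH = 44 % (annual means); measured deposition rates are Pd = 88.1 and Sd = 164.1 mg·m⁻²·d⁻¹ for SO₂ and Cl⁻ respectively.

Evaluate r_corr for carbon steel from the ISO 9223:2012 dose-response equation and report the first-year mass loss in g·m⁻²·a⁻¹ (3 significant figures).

carbon steel: f(T) = +0.150·(T−10) [T≤10 °C] = -2.3700
  SO₂ term: 1.77·88.1^0.52·exp(0.02·44-2.3700) = 4.095
  Cl⁻ term: 0.102·164.1^0.62·exp(0.033·44+0.04·-5.8) = 8.162
  sum: 4.095 + 8.162 → r_corr = 12.26 μm/a
Convert to mass loss: 12.26 μm/a × 7.85 g/cm³ = 96.22 g·m⁻²·a⁻¹

r_corr = 96.2 g·m⁻²·a⁻¹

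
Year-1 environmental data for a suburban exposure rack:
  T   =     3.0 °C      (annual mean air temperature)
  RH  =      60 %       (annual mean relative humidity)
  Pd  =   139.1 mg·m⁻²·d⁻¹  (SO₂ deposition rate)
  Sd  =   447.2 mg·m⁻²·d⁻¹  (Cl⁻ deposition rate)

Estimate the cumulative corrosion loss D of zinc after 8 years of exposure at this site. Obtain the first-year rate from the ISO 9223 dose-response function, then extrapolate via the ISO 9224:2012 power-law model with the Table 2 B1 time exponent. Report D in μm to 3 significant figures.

zinc: T≤10 °C ⇒ hinge +0.038·(3.0−10) = -0.2660
  Pd branch = 0.0129·Pd^0.44·e^(0.046·RH+f) = 1.37 μm/a
  Cl⁻ term: 0.0175·447.2^0.57·exp(0.008·60+0.085·3.0) = 1.183
  r_corr = 1.37 + 1.183 = 2.553 μm/a
Power-law: D(8) = r_corr · 8^0.813
  D(8) = 2.553 × 8^0.813 = 2.553 × 5.423 = 13.85 μm

D(8) = 13.8 μm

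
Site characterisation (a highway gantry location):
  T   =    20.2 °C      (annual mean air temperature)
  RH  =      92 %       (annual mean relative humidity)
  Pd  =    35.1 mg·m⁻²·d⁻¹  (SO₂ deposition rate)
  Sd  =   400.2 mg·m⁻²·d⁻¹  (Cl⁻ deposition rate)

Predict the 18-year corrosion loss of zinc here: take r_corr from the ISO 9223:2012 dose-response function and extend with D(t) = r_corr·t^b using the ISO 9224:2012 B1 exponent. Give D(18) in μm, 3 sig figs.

zinc: T>10 °C ⇒ hinge -0.071·(20.2−10) = -0.7242
  SO₂ term: 0.0129·35.1^0.44·exp(0.046·92-0.7242) = 2.06
  Cl⁻ term: 0.0175·400.2^0.57·exp(0.008·92+0.085·20.2) = 6.19
  r_corr = 2.06 + 6.19 = 8.25 μm/a
ISO 9224: D(t) = r_corr · t^b with b = 0.813 (zinc, B1)
  D(18) = 8.25 × 18^0.813 = 8.25 × 10.48 = 86.49 μm

D(18) = 86.5 μm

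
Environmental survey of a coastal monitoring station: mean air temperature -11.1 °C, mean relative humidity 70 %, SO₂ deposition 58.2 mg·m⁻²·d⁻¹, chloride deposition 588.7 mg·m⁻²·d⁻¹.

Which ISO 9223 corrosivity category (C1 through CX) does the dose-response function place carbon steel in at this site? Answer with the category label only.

C3

carbon steel: temperature factor f = +0.150·(-21.1) = -3.1650
  SO₂ term: 1.77·58.2^0.52·exp(0.02·70-3.1650) = 2.507
  Cl⁻ term: 0.102·588.7^0.62·exp(0.033·70+0.04·-11.1) = 34.38
  r_corr = 2.507 + 34.38 = 36.89 μm/a
36.9 μm/a falls in (25, 50] for carbon steel → category C3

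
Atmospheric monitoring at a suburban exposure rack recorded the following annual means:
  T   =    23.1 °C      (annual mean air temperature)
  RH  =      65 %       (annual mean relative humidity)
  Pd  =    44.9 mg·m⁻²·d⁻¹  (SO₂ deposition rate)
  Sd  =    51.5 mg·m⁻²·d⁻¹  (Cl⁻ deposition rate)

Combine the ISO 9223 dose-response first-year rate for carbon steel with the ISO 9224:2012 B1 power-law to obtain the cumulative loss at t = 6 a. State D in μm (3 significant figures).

carbon steel: temperature factor f = -0.054·(13.1) = -0.7074
  sulphur-dioxide contribution → 23.15 μm/a
  chloride contribution → 25.28 μm/a
  total first-year rate 48.43 μm/a
ISO 9224: D(t) = r_corr · t^b with b = 0.523 (carbon steel, B1)
  D(6) = 48.43 × 6^0.523 = 48.43 × 2.553 = 123.6 μm

D(6) = 124 μm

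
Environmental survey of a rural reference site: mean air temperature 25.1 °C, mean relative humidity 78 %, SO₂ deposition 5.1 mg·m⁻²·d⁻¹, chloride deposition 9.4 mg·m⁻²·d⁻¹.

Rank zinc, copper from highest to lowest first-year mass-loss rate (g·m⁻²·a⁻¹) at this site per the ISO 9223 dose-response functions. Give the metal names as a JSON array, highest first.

zinc: f(T) = -0.071·(T−10) [T>10 °C] = -1.0721
  Pd branch = 0.0129·Pd^0.44·e^(0.046·RH+f) = 0.327 μm/a
  Sd branch = 0.0175·Sd^0.57·e^(0.008·RH+0.085·T) = 0.9892 μm/a
  r_corr = 0.327 + 0.9892 = 1.316 μm/a
  mass loss = 1.316 μm/a × 7.14 g/cm³ = 9.398 g·m⁻²·a⁻¹
copper: temperature factor f = -0.080·(15.1) = -1.2080
  Pd branch = 0.0053·Pd^0.26·e^(0.059·RH+f) = 0.2411 μm/a
  Cl⁻ term: 0.01025·9.4^0.27·exp(0.036·78+0.049·25.1) = 1.064
  sum: 0.2411 + 1.064 → r_corr = 1.306 μm/a
  mass loss = 1.306 μm/a × 8.96 g/cm³ = 11.7 g·m⁻²·a⁻¹
Ordering by g·m⁻²·a⁻¹: copper (11.7) > zinc (9.4)

["copper", "zinc"]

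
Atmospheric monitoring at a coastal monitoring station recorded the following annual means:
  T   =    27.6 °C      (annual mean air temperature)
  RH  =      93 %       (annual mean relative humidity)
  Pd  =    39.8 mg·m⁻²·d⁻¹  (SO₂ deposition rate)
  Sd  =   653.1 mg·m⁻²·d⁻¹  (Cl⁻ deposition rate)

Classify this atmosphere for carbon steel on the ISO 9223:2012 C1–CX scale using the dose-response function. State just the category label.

CX

carbon steel: f(T) = -0.054·(T−10) [T>10 °C] = -0.9504
  sulphur-dioxide contribution → 29.85 μm/a
  chloride contribution → 368.3 μm/a
  ⇒ r_corr(carbon steel) = 398.1 μm/a
ISO 9223 Table 2 (carbon steel): 200 < 398 ≤ 700 μm/a ⇒ CX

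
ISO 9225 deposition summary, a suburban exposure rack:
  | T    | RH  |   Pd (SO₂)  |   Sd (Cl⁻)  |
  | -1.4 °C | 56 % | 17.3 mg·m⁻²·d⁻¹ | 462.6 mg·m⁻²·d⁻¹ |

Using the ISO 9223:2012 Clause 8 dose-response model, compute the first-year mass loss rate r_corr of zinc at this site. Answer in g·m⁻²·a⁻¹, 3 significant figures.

r_corr = 8.49 g·m⁻²·a⁻¹

zinc: f(T) = +0.038·(T−10) [T≤10 °C] = -0.4332
  sulphur-dioxide contribution → 0.3854 μm/a
  chloride contribution → 0.8037 μm/a
  ⇒ r_corr(zinc) = 1.189 μm/a
Convert to mass loss: 1.189 μm/a × 7.14 g/cm³ = 8.49 g·m⁻²·a⁻¹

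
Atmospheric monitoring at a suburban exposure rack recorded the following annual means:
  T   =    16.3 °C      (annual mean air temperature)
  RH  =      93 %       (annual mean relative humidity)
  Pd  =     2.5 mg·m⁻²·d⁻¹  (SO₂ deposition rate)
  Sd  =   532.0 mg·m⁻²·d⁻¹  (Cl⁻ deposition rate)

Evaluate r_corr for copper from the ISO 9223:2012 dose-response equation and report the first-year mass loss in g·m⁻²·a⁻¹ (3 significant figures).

r_corr = 40.4 g·m⁻²·a⁻¹

copper: temperature factor f = -0.080·(6.3) = -0.5040
  SO₂ term: 0.0053·2.5^0.26·exp(0.059·93-0.5040) = 0.9814
  Cl⁻ term: 0.01025·532.0^0.27·exp(0.036·93+0.049·16.3) = 3.529
  sum: 0.9814 + 3.529 → r_corr = 4.51 μm/a
Convert to mass loss: 4.51 μm/a × 8.96 g/cm³ = 40.41 g·m⁻²·a⁻¹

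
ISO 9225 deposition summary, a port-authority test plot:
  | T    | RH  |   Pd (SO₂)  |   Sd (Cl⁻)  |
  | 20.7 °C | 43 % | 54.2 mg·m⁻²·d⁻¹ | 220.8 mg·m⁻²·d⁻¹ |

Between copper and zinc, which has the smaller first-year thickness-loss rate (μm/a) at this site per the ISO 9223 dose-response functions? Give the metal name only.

copper: temperature factor f = -0.080·(10.7) = -0.8560
  sulphur-dioxide contribution → 0.08038 μm/a
  chloride contribution → 0.5707 μm/a
  total first-year rate 0.6511 μm/a
zinc: f(T) = -0.071·(T−10) [T>10 °C] = -0.7597
  sulphur-dioxide contribution → 0.2527 μm/a
  chloride contribution → 3.109 μm/a
  total first-year rate 3.362 μm/a
Ordering by μm/a: zinc (3.36) > copper (0.651)

copper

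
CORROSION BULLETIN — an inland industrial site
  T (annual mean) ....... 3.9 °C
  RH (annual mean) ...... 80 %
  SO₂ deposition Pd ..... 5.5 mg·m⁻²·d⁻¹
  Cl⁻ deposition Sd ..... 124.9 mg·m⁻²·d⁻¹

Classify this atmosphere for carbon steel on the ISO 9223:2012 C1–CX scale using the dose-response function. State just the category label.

C3

carbon steel: T≤10 °C ⇒ hinge +0.150·(3.9−10) = -0.9150
  SO₂ term: 1.77·5.5^0.52·exp(0.02·80-0.9150) = 8.52
  Sd branch = 0.102·Sd^0.62·e^(0.033·RH+0.04·T) = 33.32 μm/a
  r_corr = 8.52 + 33.32 = 41.84 μm/a
41.8 μm/a falls in (25, 50] for carbon steel → category C3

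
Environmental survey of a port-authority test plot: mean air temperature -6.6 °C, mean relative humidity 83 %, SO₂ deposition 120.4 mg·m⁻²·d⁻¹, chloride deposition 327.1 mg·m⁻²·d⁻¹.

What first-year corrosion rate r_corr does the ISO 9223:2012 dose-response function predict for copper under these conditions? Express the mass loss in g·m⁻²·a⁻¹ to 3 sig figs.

copper: f(T) = +0.126·(T−10) [T≤10 °C] = -2.0916
  Pd branch = 0.0053·Pd^0.26·e^(0.059·RH+f) = 0.3045 μm/a
  Sd branch = 0.01025·Sd^0.27·e^(0.036·RH+0.049·T) = 0.7029 μm/a
  r_corr = 0.3045 + 0.7029 = 1.007 μm/a
Convert to mass loss: 1.007 μm/a × 8.96 g/cm³ = 9.027 g·m⁻²·a⁻¹

r_corr = 9.03 g·m⁻²·a⁻¹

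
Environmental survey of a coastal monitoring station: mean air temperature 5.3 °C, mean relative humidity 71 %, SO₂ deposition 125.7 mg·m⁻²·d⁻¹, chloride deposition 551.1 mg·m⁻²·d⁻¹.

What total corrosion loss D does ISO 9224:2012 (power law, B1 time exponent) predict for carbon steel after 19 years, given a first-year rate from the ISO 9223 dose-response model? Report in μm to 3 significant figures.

D(19) = 515 μm

carbon steel: T≤10 °C ⇒ hinge +0.150·(5.3−10) = -0.7050
  sulphur-dioxide contribution → 44.68 μm/a
  chloride contribution → 65.73 μm/a
  ⇒ r_corr(carbon steel) = 110.4 μm/a
ISO 9224: D(t) = r_corr · t^b with b = 0.523 (carbon steel, B1)
  D(19) = 110.4 × 19^0.523 = 110.4 × 4.664 = 515 μm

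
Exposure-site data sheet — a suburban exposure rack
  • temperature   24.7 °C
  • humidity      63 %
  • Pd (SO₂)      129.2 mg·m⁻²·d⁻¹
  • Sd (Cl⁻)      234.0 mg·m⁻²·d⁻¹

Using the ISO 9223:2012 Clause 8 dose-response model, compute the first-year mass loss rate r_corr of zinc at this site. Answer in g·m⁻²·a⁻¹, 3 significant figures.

r_corr = 42.8 g·m⁻²·a⁻¹

zinc: f(T) = -0.071·(T−10) [T>10 °C] = -1.0437
  sulphur-dioxide contribution → 0.6996 μm/a
  chloride contribution → 5.299 μm/a
  ⇒ r_corr(zinc) = 5.998 μm/a
Convert to mass loss: 5.998 μm/a × 7.14 g/cm³ = 42.83 g·m⁻²·a⁻¹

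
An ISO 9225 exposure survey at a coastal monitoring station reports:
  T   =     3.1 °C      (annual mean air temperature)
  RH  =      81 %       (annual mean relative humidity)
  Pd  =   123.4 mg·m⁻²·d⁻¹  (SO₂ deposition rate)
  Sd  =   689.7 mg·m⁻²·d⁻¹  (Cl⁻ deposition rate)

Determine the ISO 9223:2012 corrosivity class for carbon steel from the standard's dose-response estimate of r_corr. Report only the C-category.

carbon steel: f(T) = +0.150·(T−10) [T≤10 °C] = -1.0350
  sulphur-dioxide contribution → 38.86 μm/a
  chloride contribution → 96.23 μm/a
  total first-year rate 135.1 μm/a
Category bounds: 80…200 μm/a bracket r_corr ⇒ C5

C5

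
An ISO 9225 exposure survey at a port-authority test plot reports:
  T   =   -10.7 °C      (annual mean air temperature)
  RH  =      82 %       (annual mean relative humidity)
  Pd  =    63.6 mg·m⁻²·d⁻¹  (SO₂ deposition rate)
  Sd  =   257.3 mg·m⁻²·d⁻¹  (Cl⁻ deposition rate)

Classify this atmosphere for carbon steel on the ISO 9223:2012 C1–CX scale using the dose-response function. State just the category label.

carbon steel: f(T) = +0.150·(T−10) [T≤10 °C] = -3.1050
  SO₂ term: 1.77·63.6^0.52·exp(0.02·82-3.1050) = 3.544
  Sd branch = 0.102·Sd^0.62·e^(0.033·RH+0.04·T) = 31.07 μm/a
  r_corr = 3.544 + 31.07 = 34.62 μm/a
Category bounds: 25…50 μm/a bracket r_corr ⇒ C3

C3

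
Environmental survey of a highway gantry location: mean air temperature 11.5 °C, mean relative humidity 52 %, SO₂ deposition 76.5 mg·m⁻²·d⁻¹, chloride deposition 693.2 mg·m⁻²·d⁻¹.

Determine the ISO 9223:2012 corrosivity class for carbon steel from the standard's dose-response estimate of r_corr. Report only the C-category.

C5

carbon steel: T>10 °C ⇒ hinge -0.054·(11.5−10) = -0.0810
  sulphur-dioxide contribution → 44.05 μm/a
  chloride contribution → 51.87 μm/a
  ⇒ r_corr(carbon steel) = 95.93 μm/a
95.9 μm/a falls in (80, 200] for carbon steel → category C5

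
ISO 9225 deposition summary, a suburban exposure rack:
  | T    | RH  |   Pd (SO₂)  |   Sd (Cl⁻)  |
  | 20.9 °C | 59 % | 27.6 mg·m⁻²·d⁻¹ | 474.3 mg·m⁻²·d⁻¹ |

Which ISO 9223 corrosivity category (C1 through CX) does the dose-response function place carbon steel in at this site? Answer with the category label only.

C5

carbon steel: temperature factor f = -0.054·(10.9) = -0.5886
  sulphur-dioxide contribution → 17.95 μm/a
  chloride contribution → 75.23 μm/a
  ⇒ r_corr(carbon steel) = 93.18 μm/a
Category bounds: 80…200 μm/a bracket r_corr ⇒ C5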